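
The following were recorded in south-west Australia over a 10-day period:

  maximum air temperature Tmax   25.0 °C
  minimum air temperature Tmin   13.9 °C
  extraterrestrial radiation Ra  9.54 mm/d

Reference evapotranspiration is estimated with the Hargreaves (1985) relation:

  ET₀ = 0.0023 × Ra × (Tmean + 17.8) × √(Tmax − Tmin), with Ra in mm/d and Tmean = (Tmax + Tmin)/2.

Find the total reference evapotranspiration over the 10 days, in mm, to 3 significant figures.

27.2 mm

Tmean = (25.0 + 13.9)/2 = 19.45 °C
ET₀ = 0.0023 × 9.54 × (19.45 + 17.8) × √11.1 = 0.0023 × 9.54 × 37.25 × 3.3317 = 2.7231 mm/d
Over 10 days: 2.7231 × 10 = 27.231 mm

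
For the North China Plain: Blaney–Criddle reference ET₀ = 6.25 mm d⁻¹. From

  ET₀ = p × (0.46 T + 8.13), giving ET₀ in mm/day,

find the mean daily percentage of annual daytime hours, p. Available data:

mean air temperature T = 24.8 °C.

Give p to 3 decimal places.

p = ET₀ / (0.46 T + 8.13) = 6.25 / (0.46 × 24.8 + 8.13) = 6.25 / 19.538 = 0.3199

0.320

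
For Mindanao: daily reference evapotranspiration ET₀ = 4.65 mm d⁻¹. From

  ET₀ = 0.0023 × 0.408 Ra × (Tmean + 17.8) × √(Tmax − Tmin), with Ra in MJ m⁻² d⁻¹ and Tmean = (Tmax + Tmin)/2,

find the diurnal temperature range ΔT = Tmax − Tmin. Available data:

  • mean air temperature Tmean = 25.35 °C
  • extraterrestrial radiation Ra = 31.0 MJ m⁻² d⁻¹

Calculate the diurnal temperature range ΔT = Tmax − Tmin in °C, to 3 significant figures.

√ΔT = ET₀ / [0.0023 × 0.408 × Ra × (Tmean+17.8)] = 4.65 / (0.0023 × 12.6480 × 43.15) = 3.7044
ΔT = 3.7044² = 13.723 °C

13.7 °C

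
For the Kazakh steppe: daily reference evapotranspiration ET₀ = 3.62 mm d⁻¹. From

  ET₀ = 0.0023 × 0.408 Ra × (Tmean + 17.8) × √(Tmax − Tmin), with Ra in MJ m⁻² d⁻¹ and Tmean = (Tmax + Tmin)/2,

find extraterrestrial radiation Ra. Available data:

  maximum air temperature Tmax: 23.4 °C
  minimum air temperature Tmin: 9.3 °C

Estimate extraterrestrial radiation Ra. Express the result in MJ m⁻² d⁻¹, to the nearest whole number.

Tmean = (23.4+9.3)/2 = 16.35 °C; ΔT = 14.1
Ra = ET₀ / [0.0023 × 0.408 × (Tmean+17.8) × √ΔT]
   = 3.62 / (0.0023 × 0.408 × 34.15 × 3.7550) = 30.083 MJ m⁻² d⁻¹

30 MJ m⁻² d⁻¹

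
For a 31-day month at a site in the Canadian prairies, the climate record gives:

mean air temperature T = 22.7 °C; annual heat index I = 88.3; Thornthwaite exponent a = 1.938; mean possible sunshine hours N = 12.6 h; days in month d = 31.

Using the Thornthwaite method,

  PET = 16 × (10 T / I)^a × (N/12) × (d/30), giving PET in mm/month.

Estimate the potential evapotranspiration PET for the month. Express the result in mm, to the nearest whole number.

10T/I = 10 × 22.7 / 88.3 = 2.5708
(10T/I)^a = 2.5708^1.938 = 6.2332
Uncorrected PET = 16 × 6.2332 = 99.731 mm
Correction = (N/12)(d/30) = (12.6/12)(31/30) = 1.0850
PET = 99.731 × 1.0850 = 108.208 mm/month

108 mm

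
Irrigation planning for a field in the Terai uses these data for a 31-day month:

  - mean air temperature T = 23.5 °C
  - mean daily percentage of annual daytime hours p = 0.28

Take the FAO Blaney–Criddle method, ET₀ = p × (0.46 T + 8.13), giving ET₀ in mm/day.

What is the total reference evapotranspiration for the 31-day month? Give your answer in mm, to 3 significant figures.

164 mm

ET₀ = 0.28 × (0.46 × 23.5 + 8.13) = 0.28 × 18.940 = 5.3032 mm/d
Monthly total = 5.3032 × 31 = 164.399 mm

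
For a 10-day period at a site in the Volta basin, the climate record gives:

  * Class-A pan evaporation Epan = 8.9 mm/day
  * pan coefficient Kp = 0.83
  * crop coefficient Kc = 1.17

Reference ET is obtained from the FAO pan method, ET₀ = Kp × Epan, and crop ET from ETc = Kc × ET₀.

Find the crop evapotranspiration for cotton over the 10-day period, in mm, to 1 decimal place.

ET₀ = 0.83 × 8.9 = 7.3870 mm/d
ETc = Kc × ET₀ = 1.17 × 7.3870 = 8.6428 mm/d
Over 10 days: 8.6428 × 10 = 86.428 mm

86.4 mm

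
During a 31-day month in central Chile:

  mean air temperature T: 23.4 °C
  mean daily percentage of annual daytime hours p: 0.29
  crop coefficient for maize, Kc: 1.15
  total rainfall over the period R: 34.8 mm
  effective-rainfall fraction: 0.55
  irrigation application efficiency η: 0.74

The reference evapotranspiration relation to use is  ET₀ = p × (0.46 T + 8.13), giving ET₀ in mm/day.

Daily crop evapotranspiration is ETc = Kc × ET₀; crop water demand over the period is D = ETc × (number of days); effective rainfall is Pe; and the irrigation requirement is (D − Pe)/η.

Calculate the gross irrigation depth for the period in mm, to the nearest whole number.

238 mm

ET₀ = 0.29 × (0.46 × 23.4 + 8.13) = 0.29 × 18.894 = 5.4793 mm/d
ETc = Kc × ET₀ = 1.15 × 5.4793 = 6.3012 mm/d
Crop demand D = ETc × 31 d = 6.3012 × 31 = 195.337 mm
Pe = 0.55 × 34.8 = 19.140 mm
D − Pe = 195.337 − 19.140 = 176.197 mm
Gross irrigation = 176.197 / 0.74 = 238.104 mm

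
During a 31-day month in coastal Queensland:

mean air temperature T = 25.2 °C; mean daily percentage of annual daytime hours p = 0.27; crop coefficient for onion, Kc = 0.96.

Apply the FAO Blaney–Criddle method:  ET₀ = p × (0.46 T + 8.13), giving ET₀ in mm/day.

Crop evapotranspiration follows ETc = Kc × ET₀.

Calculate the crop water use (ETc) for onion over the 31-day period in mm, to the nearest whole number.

ET₀ = 0.27 × (0.46 × 25.2 + 8.13) = 0.27 × 19.722 = 5.3249 mm/d
ETc = Kc × ET₀ = 0.96 × 5.3249 = 5.1119 mm/d
Over 31 days: 5.1119 × 31 = 158.469 mm

158 mm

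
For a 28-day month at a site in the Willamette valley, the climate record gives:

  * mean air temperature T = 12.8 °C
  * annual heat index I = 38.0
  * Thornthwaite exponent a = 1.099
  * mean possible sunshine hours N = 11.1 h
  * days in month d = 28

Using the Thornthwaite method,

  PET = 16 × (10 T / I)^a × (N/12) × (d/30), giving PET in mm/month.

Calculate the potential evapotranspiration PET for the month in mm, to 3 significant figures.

52.5 mm

10T/I = 10 × 12.8 / 38.0 = 3.3684
(10T/I)^a = 3.3684^1.099 = 3.7987
Uncorrected PET = 16 × 3.7987 = 60.779 mm
Correction = (N/12)(d/30) = (11.1/12)(28/30) = 0.8633
PET = 60.779 × 0.8633 = 52.471 mm/month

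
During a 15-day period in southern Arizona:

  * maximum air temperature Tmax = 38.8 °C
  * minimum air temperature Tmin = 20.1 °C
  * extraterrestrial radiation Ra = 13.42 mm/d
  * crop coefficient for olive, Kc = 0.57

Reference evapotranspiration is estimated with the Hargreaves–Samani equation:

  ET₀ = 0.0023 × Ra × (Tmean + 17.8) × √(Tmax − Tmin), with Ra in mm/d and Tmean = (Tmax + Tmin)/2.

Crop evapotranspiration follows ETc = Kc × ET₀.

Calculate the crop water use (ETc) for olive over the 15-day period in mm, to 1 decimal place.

Tmean = (38.8 + 20.1)/2 = 29.45 °C
ET₀ = 0.0023 × 13.42 × (29.45 + 17.8) × √18.7 = 0.0023 × 13.42 × 47.25 × 4.3243 = 6.3066 mm/d
ETc = Kc × ET₀ = 0.57 × 6.3066 = 3.5948 mm/d
Over 15 days: 3.5948 × 15 = 53.922 mm

53.9 mm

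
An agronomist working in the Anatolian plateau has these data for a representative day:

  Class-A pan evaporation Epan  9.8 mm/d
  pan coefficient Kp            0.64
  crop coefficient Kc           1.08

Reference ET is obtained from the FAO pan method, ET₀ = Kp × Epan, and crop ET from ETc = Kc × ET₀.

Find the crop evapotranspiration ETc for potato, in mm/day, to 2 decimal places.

6.77 mm/day

ET₀ = 0.64 × 9.8 = 6.2720 mm/d
ETc = Kc × ET₀ = 1.08 × 6.2720 = 6.7738 mm/d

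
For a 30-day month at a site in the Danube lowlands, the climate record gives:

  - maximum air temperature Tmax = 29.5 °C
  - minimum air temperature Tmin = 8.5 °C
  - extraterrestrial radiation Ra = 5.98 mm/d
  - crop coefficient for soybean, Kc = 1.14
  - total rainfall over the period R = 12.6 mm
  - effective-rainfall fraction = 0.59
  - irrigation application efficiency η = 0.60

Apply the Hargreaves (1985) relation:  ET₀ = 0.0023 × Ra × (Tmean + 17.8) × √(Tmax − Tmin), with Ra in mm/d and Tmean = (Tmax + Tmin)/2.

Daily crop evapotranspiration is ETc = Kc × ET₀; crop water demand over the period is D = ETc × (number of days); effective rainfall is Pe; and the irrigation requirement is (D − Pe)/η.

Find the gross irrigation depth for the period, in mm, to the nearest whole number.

Tmean = (29.5 + 8.5)/2 = 19.00 °C
ET₀ = 0.0023 × 5.98 × (19.00 + 17.8) × √21.0 = 0.0023 × 5.98 × 36.80 × 4.5826 = 2.3195 mm/d
ETc = Kc × ET₀ = 1.14 × 2.3195 = 2.6442 mm/d
Crop demand D = ETc × 30 d = 2.6442 × 30 = 79.326 mm
Pe = 0.59 × 12.6 = 7.434 mm
D − Pe = 79.326 − 7.434 = 71.892 mm
Gross irrigation = 71.892 / 0.60 = 119.820 mm

120 mm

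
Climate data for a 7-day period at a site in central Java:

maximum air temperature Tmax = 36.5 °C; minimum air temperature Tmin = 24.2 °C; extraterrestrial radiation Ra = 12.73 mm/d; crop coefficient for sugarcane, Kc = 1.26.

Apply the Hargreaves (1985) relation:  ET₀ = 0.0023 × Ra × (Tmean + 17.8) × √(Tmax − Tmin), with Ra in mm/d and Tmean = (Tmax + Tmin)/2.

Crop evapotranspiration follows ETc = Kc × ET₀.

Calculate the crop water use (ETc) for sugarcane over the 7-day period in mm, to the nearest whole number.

44 mm

Tmean = (36.5 + 24.2)/2 = 30.35 °C
ET₀ = 0.0023 × 12.73 × (30.35 + 17.8) × √12.3 = 0.0023 × 12.73 × 48.15 × 3.5071 = 4.9443 mm/d
ETc = Kc × ET₀ = 1.26 × 4.9443 = 6.2298 mm/d
Over 7 days: 6.2298 × 7 = 43.609 mm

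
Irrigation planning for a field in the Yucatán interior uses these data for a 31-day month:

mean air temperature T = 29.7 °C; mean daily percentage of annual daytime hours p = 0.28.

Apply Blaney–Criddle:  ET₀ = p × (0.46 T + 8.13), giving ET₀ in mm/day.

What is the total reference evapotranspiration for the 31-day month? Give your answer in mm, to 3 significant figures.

189 mm

ET₀ = 0.28 × (0.46 × 29.7 + 8.13) = 0.28 × 21.792 = 6.1018 mm/d
Monthly total = 6.1018 × 31 = 189.156 mm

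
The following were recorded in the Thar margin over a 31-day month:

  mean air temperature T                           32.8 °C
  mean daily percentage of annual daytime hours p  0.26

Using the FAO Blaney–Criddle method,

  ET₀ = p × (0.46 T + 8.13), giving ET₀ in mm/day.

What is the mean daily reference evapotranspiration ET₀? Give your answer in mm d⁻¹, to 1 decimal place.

6.0 mm d⁻¹

ET₀ = 0.26 × (0.46 × 32.8 + 8.13) = 0.26 × 23.218 = 6.0367 mm/d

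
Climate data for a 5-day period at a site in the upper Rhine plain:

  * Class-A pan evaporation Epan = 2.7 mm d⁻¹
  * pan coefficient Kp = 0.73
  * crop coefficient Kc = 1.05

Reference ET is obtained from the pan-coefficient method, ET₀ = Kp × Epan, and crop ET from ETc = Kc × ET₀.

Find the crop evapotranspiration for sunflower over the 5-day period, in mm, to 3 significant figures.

10.3 mm

ET₀ = 0.73 × 2.7 = 1.9710 mm/d
ETc = Kc × ET₀ = 1.05 × 1.9710 = 2.0696 mm/d
Over 5 days: 2.0696 × 5 = 10.348 mm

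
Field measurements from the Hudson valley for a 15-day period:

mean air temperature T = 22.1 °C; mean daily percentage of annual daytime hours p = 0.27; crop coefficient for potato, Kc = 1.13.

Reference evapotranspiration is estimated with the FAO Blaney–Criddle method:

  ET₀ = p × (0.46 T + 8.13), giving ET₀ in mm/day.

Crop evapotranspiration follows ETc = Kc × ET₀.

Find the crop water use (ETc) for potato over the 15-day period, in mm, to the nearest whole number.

84 mm

ET₀ = 0.27 × (0.46 × 22.1 + 8.13) = 0.27 × 18.296 = 4.9399 mm/d
ETc = Kc × ET₀ = 1.13 × 4.9399 = 5.5821 mm/d
Over 15 days: 5.5821 × 15 = 83.732 mm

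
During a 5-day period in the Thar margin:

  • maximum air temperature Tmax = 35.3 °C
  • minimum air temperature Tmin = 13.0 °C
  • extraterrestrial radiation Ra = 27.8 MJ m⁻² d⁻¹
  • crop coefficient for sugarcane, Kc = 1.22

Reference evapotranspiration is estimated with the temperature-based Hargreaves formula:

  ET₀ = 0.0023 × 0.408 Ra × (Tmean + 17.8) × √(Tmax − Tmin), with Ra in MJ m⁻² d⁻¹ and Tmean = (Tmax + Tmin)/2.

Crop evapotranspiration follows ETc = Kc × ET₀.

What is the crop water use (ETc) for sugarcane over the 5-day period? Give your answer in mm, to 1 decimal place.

31.5 mm

Tmean = (35.3 + 13.0)/2 = 24.15 °C
0.408 Ra = 0.408 × 27.8 = 11.3424 mm/d equivalent
ET₀ = 0.0023 × 11.3424 × (24.15 + 17.8) × √22.3 = 0.0023 × 11.3424 × 41.95 × 4.7223 = 5.1680 mm/d
ETc = Kc × ET₀ = 1.22 × 5.1680 = 6.3050 mm/d
Over 5 days: 6.3050 × 5 = 31.525 mm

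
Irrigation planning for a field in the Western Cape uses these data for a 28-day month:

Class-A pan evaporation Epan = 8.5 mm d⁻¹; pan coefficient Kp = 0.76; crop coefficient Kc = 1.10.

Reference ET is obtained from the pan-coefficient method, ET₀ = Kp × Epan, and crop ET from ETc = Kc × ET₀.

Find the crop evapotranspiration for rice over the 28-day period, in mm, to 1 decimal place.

ET₀ = 0.76 × 8.5 = 6.4600 mm/d
ETc = Kc × ET₀ = 1.10 × 6.4600 = 7.1060 mm/d
Over 28 days: 7.1060 × 28 = 198.968 mm

199.0 mm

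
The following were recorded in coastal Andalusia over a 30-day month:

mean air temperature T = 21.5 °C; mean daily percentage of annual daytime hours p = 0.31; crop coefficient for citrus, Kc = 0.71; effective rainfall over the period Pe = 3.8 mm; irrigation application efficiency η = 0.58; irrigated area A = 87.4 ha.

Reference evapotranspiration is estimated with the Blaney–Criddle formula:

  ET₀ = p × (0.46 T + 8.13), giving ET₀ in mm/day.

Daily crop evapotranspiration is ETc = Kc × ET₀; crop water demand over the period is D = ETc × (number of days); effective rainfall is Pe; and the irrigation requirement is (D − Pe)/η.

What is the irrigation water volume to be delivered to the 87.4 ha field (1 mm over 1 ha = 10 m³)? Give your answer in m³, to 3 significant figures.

ET₀ = 0.31 × (0.46 × 21.5 + 8.13) = 0.31 × 18.020 = 5.5862 mm/d
ETc = Kc × ET₀ = 0.71 × 5.5862 = 3.9662 mm/d
Crop demand D = ETc × 30 d = 3.9662 × 30 = 118.986 mm
D − Pe = 118.986 − 3.8 = 115.186 mm
Gross irrigation = 115.186 / 0.58 = 198.597 mm
Volume = 198.597 mm × 87.4 ha × 10 = 173573.8 m³

174000 m³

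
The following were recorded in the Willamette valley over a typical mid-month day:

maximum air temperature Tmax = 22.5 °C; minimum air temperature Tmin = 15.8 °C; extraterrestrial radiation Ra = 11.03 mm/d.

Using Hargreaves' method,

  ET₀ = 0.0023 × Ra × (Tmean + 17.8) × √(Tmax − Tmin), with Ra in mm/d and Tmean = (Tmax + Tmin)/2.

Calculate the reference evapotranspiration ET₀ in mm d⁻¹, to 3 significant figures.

2.43 mm d⁻¹

Tmean = (22.5 + 15.8)/2 = 19.15 °C
ET₀ = 0.0023 × 11.03 × (19.15 + 17.8) × √6.7 = 0.0023 × 11.03 × 36.95 × 2.5884 = 2.4263 mm/d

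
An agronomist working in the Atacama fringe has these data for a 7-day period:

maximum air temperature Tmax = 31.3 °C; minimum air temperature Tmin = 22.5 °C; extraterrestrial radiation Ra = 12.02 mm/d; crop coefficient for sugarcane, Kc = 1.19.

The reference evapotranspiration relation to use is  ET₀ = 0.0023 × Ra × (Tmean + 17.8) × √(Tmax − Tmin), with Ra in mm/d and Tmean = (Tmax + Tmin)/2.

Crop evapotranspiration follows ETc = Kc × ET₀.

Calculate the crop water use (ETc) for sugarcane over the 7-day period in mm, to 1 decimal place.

Tmean = (31.3 + 22.5)/2 = 26.90 °C
ET₀ = 0.0023 × 12.02 × (26.90 + 17.8) × √8.8 = 0.0023 × 12.02 × 44.70 × 2.9665 = 3.6659 mm/d
ETc = Kc × ET₀ = 1.19 × 3.6659 = 4.3624 mm/d
Over 7 days: 4.3624 × 7 = 30.537 mm

30.5 mm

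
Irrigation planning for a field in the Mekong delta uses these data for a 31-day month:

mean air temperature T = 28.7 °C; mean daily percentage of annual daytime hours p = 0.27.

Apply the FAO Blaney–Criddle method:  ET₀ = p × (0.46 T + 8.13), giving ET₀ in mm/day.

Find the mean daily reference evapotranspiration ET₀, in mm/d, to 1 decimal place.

5.8 mm/d

ET₀ = 0.27 × (0.46 × 28.7 + 8.13) = 0.27 × 21.332 = 5.7596 mm/d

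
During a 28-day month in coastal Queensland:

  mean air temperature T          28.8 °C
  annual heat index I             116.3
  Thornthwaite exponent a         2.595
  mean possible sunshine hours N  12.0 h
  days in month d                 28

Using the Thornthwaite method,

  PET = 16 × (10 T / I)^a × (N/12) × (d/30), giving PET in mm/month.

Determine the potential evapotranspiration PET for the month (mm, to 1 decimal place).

157.1 mm

10T/I = 10 × 28.8 / 116.3 = 2.4764
(10T/I)^a = 2.4764^2.595 = 10.5188
Uncorrected PET = 16 × 10.5188 = 168.301 mm
Correction = (N/12)(d/30) = (12.0/12)(28/30) = 0.9333
PET = 168.301 × 0.9333 = 157.075 mm/month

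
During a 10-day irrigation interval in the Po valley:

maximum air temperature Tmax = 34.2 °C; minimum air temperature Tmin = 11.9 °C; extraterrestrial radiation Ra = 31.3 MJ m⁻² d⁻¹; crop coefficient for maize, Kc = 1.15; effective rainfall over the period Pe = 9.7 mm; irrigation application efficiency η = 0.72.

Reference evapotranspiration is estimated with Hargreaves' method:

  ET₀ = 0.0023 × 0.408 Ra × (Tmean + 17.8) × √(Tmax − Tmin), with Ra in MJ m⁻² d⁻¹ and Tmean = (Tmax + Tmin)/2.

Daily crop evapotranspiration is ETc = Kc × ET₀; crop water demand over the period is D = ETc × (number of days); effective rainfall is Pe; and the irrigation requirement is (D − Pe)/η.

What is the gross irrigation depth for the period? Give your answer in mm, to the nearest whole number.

Tmean = (34.2 + 11.9)/2 = 23.05 °C
0.408 Ra = 0.408 × 31.3 = 12.7704 mm/d equivalent
ET₀ = 0.0023 × 12.7704 × (23.05 + 17.8) × √22.3 = 0.0023 × 12.7704 × 40.85 × 4.7223 = 5.6660 mm/d
ETc = Kc × ET₀ = 1.15 × 5.6660 = 6.5159 mm/d
Crop demand D = ETc × 10 d = 6.5159 × 10 = 65.159 mm
D − Pe = 65.159 − 9.7 = 55.459 mm
Gross irrigation = 55.459 / 0.72 = 77.026 mm

77 mm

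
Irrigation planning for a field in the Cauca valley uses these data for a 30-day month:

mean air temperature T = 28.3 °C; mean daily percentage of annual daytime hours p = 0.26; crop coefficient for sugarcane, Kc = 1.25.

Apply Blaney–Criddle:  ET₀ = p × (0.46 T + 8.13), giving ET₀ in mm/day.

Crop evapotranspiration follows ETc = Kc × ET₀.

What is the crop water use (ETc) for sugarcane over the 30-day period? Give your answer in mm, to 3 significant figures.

ET₀ = 0.26 × (0.46 × 28.3 + 8.13) = 0.26 × 21.148 = 5.4985 mm/d
ETc = Kc × ET₀ = 1.25 × 5.4985 = 6.8731 mm/d
Over 30 days: 6.8731 × 30 = 206.193 mm

206 mm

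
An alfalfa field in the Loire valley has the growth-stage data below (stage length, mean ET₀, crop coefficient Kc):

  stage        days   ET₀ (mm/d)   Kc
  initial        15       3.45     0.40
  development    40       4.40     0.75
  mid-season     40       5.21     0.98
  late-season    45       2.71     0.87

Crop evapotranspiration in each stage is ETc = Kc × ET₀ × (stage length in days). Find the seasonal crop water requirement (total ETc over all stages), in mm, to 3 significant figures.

463 mm

initial: 0.40 × 3.45 × 15 = 20.70 mm
development: 0.75 × 4.40 × 40 = 132.00 mm
mid-season: 0.98 × 5.21 × 40 = 204.23 mm
late-season: 0.87 × 2.71 × 45 = 106.10 mm
Seasonal total = 463.03 mm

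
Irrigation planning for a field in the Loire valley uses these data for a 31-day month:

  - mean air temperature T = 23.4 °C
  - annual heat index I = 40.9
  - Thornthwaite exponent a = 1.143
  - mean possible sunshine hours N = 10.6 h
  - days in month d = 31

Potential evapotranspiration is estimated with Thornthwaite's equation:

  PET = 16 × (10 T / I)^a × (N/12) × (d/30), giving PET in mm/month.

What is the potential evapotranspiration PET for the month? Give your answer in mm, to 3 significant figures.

10T/I = 10 × 23.4 / 40.9 = 5.7213
(10T/I)^a = 5.7213^1.143 = 7.3420
Uncorrected PET = 16 × 7.3420 = 117.472 mm
Correction = (N/12)(d/30) = (10.6/12)(31/30) = 0.9128
PET = 117.472 × 0.9128 = 107.228 mm/month

107 mm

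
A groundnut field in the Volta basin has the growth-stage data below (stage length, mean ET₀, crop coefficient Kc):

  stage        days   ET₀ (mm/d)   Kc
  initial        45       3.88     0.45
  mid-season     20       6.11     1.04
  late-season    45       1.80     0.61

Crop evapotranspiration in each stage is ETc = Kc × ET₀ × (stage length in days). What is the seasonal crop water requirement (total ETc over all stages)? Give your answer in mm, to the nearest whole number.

initial: 0.45 × 3.88 × 45 = 78.57 mm
mid-season: 1.04 × 6.11 × 20 = 127.09 mm
late-season: 0.61 × 1.80 × 45 = 49.41 mm
Seasonal total = 255.07 mm

255 mm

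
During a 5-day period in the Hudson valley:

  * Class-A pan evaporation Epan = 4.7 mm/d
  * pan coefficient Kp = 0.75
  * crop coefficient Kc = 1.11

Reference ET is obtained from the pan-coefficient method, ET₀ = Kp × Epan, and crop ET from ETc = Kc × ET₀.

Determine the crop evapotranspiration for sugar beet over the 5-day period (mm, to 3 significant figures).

ET₀ = 0.75 × 4.7 = 3.5250 mm/d
ETc = Kc × ET₀ = 1.11 × 3.5250 = 3.9128 mm/d
Over 5 days: 3.9128 × 5 = 19.564 mm

19.6 mm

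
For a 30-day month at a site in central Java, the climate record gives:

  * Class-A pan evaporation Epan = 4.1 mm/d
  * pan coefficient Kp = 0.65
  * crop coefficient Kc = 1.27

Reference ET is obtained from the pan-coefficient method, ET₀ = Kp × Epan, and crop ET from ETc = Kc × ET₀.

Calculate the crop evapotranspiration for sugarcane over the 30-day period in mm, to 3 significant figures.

102 mm

ET₀ = 0.65 × 4.1 = 2.6650 mm/d
ETc = Kc × ET₀ = 1.27 × 2.6650 = 3.3846 mm/d
Over 30 days: 3.3846 × 30 = 101.538 mm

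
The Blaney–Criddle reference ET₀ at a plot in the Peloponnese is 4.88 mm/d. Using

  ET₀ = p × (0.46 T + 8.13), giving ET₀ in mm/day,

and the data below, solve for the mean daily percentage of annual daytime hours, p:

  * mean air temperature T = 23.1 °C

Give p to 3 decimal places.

p = ET₀ / (0.46 T + 8.13) = 4.88 / (0.46 × 23.1 + 8.13) = 4.88 / 18.756 = 0.2602

0.260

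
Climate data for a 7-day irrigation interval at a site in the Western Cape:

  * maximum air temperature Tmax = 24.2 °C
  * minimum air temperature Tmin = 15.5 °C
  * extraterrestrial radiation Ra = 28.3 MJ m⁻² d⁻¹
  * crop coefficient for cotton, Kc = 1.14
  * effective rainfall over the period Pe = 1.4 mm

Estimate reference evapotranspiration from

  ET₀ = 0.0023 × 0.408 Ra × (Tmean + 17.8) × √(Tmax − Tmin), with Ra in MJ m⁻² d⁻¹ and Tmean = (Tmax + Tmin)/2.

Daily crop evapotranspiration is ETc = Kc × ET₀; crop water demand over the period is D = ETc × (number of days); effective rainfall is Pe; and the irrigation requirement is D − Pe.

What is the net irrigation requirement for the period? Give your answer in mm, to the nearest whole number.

22 mm

Tmean = (24.2 + 15.5)/2 = 19.85 °C
0.408 Ra = 0.408 × 28.3 = 11.5464 mm/d equivalent
ET₀ = 0.0023 × 11.5464 × (19.85 + 17.8) × √8.7 = 0.0023 × 11.5464 × 37.65 × 2.9496 = 2.9492 mm/d
ETc = Kc × ET₀ = 1.14 × 2.9492 = 3.3621 mm/d
Crop demand D = ETc × 7 d = 3.3621 × 7 = 23.535 mm
D − Pe = 23.535 − 1.4 = 22.135 mm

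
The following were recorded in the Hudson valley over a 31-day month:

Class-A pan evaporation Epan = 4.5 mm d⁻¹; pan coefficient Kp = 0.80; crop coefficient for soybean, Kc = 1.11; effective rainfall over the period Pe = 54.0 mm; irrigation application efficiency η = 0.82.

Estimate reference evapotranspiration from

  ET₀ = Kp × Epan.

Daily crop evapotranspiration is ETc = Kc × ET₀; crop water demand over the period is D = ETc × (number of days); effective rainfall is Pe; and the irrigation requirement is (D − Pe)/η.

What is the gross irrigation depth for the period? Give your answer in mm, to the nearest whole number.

85 mm

ET₀ = 0.80 × 4.5 = 3.6000 mm/d
ETc = Kc × ET₀ = 1.11 × 3.6000 = 3.9960 mm/d
Crop demand D = ETc × 31 d = 3.9960 × 31 = 123.876 mm
D − Pe = 123.876 − 54.0 = 69.876 mm
Gross irrigation = 69.876 / 0.82 = 85.215 mm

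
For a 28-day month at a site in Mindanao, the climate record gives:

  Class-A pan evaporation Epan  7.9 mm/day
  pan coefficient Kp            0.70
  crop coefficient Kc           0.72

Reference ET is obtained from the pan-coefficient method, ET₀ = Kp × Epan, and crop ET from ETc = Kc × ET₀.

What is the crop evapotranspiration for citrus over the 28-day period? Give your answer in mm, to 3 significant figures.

ET₀ = 0.70 × 7.9 = 5.5300 mm/d
ETc = Kc × ET₀ = 0.72 × 5.5300 = 3.9816 mm/d
Over 28 days: 3.9816 × 28 = 111.485 mm

111 mm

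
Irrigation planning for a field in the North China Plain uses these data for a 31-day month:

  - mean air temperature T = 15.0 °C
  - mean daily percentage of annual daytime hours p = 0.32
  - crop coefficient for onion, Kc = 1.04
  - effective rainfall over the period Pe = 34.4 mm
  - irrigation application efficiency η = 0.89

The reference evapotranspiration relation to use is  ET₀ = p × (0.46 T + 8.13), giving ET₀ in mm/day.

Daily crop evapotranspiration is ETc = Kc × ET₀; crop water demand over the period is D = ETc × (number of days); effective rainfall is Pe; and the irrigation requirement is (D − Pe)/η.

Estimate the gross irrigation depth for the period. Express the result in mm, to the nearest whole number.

ET₀ = 0.32 × (0.46 × 15.0 + 8.13) = 0.32 × 15.030 = 4.8096 mm/d
ETc = Kc × ET₀ = 1.04 × 4.8096 = 5.0020 mm/d
Crop demand D = ETc × 31 d = 5.0020 × 31 = 155.062 mm
D − Pe = 155.062 − 34.4 = 120.662 mm
Gross irrigation = 120.662 / 0.89 = 135.575 mm

136 mm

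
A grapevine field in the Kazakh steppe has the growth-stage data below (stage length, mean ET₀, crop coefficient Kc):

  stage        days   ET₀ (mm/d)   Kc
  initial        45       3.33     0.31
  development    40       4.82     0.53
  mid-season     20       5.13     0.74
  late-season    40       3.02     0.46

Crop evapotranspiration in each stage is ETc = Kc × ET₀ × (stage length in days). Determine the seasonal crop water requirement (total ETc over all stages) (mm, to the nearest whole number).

initial: 0.31 × 3.33 × 45 = 46.45 mm
development: 0.53 × 4.82 × 40 = 102.18 mm
mid-season: 0.74 × 5.13 × 20 = 75.92 mm
late-season: 0.46 × 3.02 × 40 = 55.57 mm
Seasonal total = 280.12 mm

280 mm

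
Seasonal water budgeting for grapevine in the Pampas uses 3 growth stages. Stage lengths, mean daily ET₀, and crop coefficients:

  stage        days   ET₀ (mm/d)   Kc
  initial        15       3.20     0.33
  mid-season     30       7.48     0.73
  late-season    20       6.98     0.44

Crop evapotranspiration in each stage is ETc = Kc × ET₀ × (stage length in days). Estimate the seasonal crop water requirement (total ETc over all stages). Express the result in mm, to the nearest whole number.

initial: 0.33 × 3.20 × 15 = 15.84 mm
mid-season: 0.73 × 7.48 × 30 = 163.81 mm
late-season: 0.44 × 6.98 × 20 = 61.42 mm
Seasonal total = 241.07 mm

241 mm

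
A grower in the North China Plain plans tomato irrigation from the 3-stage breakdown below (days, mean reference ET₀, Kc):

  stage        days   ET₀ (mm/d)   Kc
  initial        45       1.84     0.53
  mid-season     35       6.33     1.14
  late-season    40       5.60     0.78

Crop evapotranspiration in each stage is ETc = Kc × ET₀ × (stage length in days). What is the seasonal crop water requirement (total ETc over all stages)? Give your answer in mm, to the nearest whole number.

471 mm

initial: 0.53 × 1.84 × 45 = 43.88 mm
mid-season: 1.14 × 6.33 × 35 = 252.57 mm
late-season: 0.78 × 5.60 × 40 = 174.72 mm
Seasonal total = 471.17 mm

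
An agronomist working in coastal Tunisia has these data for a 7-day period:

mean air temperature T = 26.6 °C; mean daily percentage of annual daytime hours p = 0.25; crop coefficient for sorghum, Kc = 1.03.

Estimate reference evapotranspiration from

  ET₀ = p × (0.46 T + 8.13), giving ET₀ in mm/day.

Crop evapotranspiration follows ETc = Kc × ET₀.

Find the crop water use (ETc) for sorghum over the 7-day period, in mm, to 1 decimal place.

36.7 mm

ET₀ = 0.25 × (0.46 × 26.6 + 8.13) = 0.25 × 20.366 = 5.0915 mm/d
ETc = Kc × ET₀ = 1.03 × 5.0915 = 5.2442 mm/d
Over 7 days: 5.2442 × 7 = 36.709 mm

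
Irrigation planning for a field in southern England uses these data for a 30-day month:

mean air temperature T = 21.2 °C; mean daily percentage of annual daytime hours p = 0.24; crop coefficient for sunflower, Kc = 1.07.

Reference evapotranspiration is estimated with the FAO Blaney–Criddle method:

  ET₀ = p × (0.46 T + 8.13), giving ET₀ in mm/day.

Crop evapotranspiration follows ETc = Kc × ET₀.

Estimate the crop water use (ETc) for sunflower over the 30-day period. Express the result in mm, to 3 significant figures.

138 mm

ET₀ = 0.24 × (0.46 × 21.2 + 8.13) = 0.24 × 17.882 = 4.2917 mm/d
ETc = Kc × ET₀ = 1.07 × 4.2917 = 4.5921 mm/d
Over 30 days: 4.5921 × 30 = 137.763 mm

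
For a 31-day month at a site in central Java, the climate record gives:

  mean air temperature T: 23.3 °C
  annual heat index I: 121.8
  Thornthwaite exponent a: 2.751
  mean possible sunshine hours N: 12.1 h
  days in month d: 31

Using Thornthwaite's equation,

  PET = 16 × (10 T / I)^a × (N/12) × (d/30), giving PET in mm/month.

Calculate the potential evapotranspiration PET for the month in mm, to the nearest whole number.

99 mm

10T/I = 10 × 23.3 / 121.8 = 1.9130
(10T/I)^a = 1.9130^2.751 = 5.9566
Uncorrected PET = 16 × 5.9566 = 95.306 mm
Correction = (N/12)(d/30) = (12.1/12)(31/30) = 1.0419
PET = 95.306 × 1.0419 = 99.299 mm/month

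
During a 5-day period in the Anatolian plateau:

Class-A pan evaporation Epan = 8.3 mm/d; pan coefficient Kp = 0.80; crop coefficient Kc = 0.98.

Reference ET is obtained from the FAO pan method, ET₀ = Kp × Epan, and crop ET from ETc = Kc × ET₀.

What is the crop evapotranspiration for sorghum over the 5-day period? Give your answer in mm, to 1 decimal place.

32.5 mm

ET₀ = 0.80 × 8.3 = 6.6400 mm/d
ETc = Kc × ET₀ = 0.98 × 6.6400 = 6.5072 mm/d
Over 5 days: 6.5072 × 5 = 32.536 mm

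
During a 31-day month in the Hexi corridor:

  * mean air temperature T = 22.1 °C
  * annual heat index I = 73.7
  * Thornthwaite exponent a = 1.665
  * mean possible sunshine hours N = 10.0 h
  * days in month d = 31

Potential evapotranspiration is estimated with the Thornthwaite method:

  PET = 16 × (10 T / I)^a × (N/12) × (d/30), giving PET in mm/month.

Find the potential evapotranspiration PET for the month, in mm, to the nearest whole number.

86 mm

10T/I = 10 × 22.1 / 73.7 = 2.9986
(10T/I)^a = 2.9986^1.665 = 6.2240
Uncorrected PET = 16 × 6.2240 = 99.584 mm
Correction = (N/12)(d/30) = (10.0/12)(31/30) = 0.8611
PET = 99.584 × 0.8611 = 85.752 mm/month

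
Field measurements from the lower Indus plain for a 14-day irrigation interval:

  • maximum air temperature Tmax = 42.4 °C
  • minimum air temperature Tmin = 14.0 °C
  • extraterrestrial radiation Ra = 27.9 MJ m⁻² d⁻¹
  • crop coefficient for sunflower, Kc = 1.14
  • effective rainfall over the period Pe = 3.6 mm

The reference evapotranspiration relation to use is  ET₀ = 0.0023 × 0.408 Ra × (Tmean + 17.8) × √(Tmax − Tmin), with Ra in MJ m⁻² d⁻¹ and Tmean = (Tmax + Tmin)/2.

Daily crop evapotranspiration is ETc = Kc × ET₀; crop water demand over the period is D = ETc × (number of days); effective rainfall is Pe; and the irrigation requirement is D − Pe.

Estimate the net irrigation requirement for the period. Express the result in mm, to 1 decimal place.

Tmean = (42.4 + 14.0)/2 = 28.20 °C
0.408 Ra = 0.408 × 27.9 = 11.3832 mm/d equivalent
ET₀ = 0.0023 × 11.3832 × (28.20 + 17.8) × √28.4 = 0.0023 × 11.3832 × 46.00 × 5.3292 = 6.4182 mm/d
ETc = Kc × ET₀ = 1.14 × 6.4182 = 7.3167 mm/d
Crop demand D = ETc × 14 d = 7.3167 × 14 = 102.434 mm
D − Pe = 102.434 − 3.6 = 98.834 mm

98.8 mm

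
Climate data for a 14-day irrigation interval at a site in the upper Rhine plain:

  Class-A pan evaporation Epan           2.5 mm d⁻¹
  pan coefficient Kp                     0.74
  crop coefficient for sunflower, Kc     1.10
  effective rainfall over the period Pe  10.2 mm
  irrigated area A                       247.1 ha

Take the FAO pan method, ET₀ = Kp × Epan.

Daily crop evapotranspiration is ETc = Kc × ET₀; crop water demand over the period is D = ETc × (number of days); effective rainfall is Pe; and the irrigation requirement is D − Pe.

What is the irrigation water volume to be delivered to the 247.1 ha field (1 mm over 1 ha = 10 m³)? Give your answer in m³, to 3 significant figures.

ET₀ = 0.74 × 2.5 = 1.8500 mm/d
ETc = Kc × ET₀ = 1.10 × 1.8500 = 2.0350 mm/d
Crop demand D = ETc × 14 d = 2.0350 × 14 = 28.490 mm
D − Pe = 28.490 − 10.2 = 18.290 mm
Volume = 18.290 mm × 247.1 ha × 10 = 45194.6 m³

45200 m³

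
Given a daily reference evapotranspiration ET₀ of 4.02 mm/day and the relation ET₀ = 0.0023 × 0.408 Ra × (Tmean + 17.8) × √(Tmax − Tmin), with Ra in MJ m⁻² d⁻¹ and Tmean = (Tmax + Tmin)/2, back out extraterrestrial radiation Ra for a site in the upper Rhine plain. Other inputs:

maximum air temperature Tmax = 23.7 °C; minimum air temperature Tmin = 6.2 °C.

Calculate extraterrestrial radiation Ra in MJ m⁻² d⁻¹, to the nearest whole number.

Tmean = (23.7+6.2)/2 = 14.95 °C; ΔT = 17.5
Ra = ET₀ / [0.0023 × 0.408 × (Tmean+17.8) × √ΔT]
   = 4.02 / (0.0023 × 0.408 × 32.75 × 4.1833) = 31.269 MJ m⁻² d⁻¹

31 MJ m⁻² d⁻¹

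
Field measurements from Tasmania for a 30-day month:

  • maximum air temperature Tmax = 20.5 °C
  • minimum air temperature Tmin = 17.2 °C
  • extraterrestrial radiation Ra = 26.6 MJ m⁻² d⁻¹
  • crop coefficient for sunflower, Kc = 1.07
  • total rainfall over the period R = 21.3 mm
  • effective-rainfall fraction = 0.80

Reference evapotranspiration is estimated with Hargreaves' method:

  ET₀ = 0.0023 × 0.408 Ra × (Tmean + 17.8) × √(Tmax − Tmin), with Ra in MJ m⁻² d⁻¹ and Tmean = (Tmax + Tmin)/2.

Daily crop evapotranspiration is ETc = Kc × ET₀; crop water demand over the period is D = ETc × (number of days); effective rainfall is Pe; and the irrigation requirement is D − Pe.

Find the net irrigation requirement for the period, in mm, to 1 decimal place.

36.3 mm

Tmean = (20.5 + 17.2)/2 = 18.85 °C
0.408 Ra = 0.408 × 26.6 = 10.8528 mm/d equivalent
ET₀ = 0.0023 × 10.8528 × (18.85 + 17.8) × √3.3 = 0.0023 × 10.8528 × 36.65 × 1.8166 = 1.6619 mm/d
ETc = Kc × ET₀ = 1.07 × 1.6619 = 1.7782 mm/d
Crop demand D = ETc × 30 d = 1.7782 × 30 = 53.346 mm
Pe = 0.80 × 21.3 = 17.040 mm
D − Pe = 53.346 − 17.040 = 36.306 mm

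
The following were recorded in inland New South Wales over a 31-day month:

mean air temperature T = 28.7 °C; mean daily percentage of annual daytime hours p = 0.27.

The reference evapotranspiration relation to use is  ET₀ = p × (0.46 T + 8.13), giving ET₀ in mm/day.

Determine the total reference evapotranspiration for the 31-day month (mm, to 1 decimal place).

178.5 mm

ET₀ = 0.27 × (0.46 × 28.7 + 8.13) = 0.27 × 21.332 = 5.7596 mm/d
Monthly total = 5.7596 × 31 = 178.548 mm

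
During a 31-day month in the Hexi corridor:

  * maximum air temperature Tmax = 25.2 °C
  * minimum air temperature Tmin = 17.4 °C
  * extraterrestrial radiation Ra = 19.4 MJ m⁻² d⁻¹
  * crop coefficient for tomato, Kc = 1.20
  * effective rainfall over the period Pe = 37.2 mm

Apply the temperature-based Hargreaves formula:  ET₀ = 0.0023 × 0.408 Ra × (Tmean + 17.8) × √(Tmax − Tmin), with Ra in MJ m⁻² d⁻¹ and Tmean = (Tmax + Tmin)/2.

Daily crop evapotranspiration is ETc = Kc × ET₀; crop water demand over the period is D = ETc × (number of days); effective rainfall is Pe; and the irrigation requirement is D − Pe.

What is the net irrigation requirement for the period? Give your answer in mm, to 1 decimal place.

Tmean = (25.2 + 17.4)/2 = 21.30 °C
0.408 Ra = 0.408 × 19.4 = 7.9152 mm/d equivalent
ET₀ = 0.0023 × 7.9152 × (21.30 + 17.8) × √7.8 = 0.0023 × 7.9152 × 39.10 × 2.7928 = 1.9880 mm/d
ETc = Kc × ET₀ = 1.20 × 1.9880 = 2.3856 mm/d
Crop demand D = ETc × 31 d = 2.3856 × 31 = 73.954 mm
D − Pe = 73.954 − 37.2 = 36.754 mm

36.8 mm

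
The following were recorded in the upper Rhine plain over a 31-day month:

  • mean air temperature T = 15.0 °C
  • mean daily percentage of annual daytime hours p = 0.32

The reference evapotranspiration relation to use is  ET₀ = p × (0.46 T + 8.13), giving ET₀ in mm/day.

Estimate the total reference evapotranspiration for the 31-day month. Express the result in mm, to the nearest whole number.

149 mm

ET₀ = 0.32 × (0.46 × 15.0 + 8.13) = 0.32 × 15.030 = 4.8096 mm/d
Monthly total = 4.8096 × 31 = 149.098 mm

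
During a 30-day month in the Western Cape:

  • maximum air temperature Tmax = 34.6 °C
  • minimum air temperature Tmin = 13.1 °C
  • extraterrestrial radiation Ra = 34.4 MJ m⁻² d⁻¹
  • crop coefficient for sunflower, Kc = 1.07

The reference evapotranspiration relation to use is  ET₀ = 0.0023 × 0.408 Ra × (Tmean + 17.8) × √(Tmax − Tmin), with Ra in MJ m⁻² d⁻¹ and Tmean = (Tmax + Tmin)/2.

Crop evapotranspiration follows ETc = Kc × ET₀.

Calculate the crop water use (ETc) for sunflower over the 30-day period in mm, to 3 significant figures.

Tmean = (34.6 + 13.1)/2 = 23.85 °C
0.408 Ra = 0.408 × 34.4 = 14.0352 mm/d equivalent
ET₀ = 0.0023 × 14.0352 × (23.85 + 17.8) × √21.5 = 0.0023 × 14.0352 × 41.65 × 4.6368 = 6.2342 mm/d
ETc = Kc × ET₀ = 1.07 × 6.2342 = 6.6706 mm/d
Over 30 days: 6.6706 × 30 = 200.118 mm

200 mm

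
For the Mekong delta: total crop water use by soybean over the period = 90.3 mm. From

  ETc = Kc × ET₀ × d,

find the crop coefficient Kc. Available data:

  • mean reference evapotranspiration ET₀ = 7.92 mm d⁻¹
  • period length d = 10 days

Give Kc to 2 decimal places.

ETc = Kc × ET₀ × d  ⇒  Kc = ETc / (ET₀ × d)
Kc = 90.3 / (7.92 × 10) = 90.3 / 79.20 = 1.1402

1.14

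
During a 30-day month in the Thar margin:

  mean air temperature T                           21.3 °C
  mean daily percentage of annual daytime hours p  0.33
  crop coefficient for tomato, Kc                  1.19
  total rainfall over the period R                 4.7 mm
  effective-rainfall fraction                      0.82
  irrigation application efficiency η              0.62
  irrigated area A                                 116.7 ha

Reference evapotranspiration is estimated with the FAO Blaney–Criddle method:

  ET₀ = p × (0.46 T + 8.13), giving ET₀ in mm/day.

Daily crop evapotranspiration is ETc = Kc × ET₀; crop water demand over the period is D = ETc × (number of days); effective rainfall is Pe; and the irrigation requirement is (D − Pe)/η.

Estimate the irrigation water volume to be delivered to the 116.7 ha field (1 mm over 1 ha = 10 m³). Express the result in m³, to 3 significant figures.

ET₀ = 0.33 × (0.46 × 21.3 + 8.13) = 0.33 × 17.928 = 5.9162 mm/d
ETc = Kc × ET₀ = 1.19 × 5.9162 = 7.0403 mm/d
Crop demand D = ETc × 30 d = 7.0403 × 30 = 211.209 mm
Pe = 0.82 × 4.7 = 3.854 mm
D − Pe = 211.209 − 3.854 = 207.355 mm
Gross irrigation = 207.355 / 0.62 = 334.444 mm
Volume = 334.444 mm × 116.7 ha × 10 = 390296.1 m³

390000 m³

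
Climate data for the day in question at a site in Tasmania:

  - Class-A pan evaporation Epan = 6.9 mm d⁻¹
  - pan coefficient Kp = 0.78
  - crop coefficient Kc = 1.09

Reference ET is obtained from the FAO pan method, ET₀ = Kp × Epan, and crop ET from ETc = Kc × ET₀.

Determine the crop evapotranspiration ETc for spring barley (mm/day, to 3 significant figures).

ET₀ = 0.78 × 6.9 = 5.3820 mm/d
ETc = Kc × ET₀ = 1.09 × 5.3820 = 5.8664 mm/d

5.87 mm/day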